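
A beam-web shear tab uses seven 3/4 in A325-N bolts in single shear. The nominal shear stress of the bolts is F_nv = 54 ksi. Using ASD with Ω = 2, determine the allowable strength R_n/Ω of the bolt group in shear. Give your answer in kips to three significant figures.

83.5 kips

A_b = π × 0.75² / 4 = 0.4418 in².
R_n = F_nv · A_b · n · n_s = 54 × 0.4418 × 7 × 1 = 167 kips.
Allowable strength R_n/Ω = 167 / 2 = 83.5 kips.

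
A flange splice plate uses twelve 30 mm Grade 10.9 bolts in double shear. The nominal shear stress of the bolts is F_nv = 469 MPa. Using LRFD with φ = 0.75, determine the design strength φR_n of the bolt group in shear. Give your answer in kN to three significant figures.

A_b = π × 30² / 4 = 706.9 mm².
R_n = F_nv · A_b · n · n_s = 469 × 706.9 × 12 × 2 / 1000 = 7956 kN.
Design strength φR_n = 0.75 × 7956 = 5970 kN.

5970 kN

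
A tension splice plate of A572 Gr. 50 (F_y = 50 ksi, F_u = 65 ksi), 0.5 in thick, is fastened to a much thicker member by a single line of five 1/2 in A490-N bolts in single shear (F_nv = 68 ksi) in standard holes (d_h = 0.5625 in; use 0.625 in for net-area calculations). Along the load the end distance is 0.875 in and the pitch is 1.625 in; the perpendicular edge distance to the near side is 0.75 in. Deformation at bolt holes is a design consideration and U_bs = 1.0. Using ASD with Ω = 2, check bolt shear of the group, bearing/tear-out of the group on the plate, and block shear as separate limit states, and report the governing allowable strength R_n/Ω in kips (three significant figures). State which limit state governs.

Bolt shear: A_b = π·0.5²/4 = 0.1963 in²; R_n = 68 × 0.1963 × 5 × 1 = 66.76 kips → 66.76 / 2 = 33.4 kips.
Bearing: edge l_c = 0.5938, r_n = 23.16 kips; interior l_c = 1.062, r_n = 39 kips; R_n = 23.16 + 4·39 = 179.2 kips → 89.6 kips.
Block shear: A_gv = 3.688, A_nv = 2.281, A_nt = 0.2188 in²; R_n = min(0.6F_uA_nv, 0.6F_yA_gv) + U_bs·F_u·A_nt = 103.2 kips → 51.6 kips.
Bolt shear governs: 33.4 kips.

33.4 kips (bolt shear governs)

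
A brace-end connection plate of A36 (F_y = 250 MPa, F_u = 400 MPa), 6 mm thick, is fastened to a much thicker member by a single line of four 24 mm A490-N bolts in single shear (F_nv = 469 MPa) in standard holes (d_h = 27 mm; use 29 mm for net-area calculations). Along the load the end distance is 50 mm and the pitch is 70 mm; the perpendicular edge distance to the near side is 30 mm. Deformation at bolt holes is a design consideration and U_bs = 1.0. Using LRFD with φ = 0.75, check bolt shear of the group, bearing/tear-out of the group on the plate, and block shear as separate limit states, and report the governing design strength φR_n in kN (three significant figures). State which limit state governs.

199 kN (block shear governs)

Bolt shear: A_b = π·24²/4 = 452.4 mm²; R_n = 469 × 452.4 × 4 × 1 / 1000 = 848.7 kN → 0.75 × 848.7 = 637 kN.
Bearing: edge l_c = 36.5, r_n = 105.1 kN; interior l_c = 43, r_n = 123.8 kN; R_n = 105.1 + 3·123.8 = 476.6 kN → 357 kN.
Block shear: A_gv = 1560, A_nv = 951, A_nt = 93 mm²; R_n = min(0.6F_uA_nv, 0.6F_yA_gv) + U_bs·F_u·A_nt = 265.4 kN → 199 kN.
Block shear governs: 199 kN.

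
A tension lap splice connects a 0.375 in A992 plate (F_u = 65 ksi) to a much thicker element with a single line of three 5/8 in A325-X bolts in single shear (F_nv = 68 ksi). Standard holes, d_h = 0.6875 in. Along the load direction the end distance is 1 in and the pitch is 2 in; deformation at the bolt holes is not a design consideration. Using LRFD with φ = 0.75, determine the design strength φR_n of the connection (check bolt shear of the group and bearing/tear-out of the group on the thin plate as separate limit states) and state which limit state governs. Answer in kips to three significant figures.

46.9 kips (bolt shear governs)

Bolt shear: A_b = π·0.625²/4 = 0.3068 in²; R_n = 68 × 0.3068 × 3 × 1 = 62.59 kips → 0.75 × 62.59 = 46.9 kips.
Bearing (1.5 l_c t F_u ≤ 3.0 d t F_u): upper limit = 3.0·0.625·0.375·65 = 45.7 kips.
  Edge l_c = 1 − 0.6875/2 = 0.6562 → r_n = 23.99 kips; interior l_c = 2 − 0.6875 = 1.312 → r_n = 45.7 kips.
  R_n,bearing = 1·23.99 + 2·45.7 = 115.4 kips → 0.75 × 115.4 = 86.6 kips.
Bolt shear governs: 46.9 kips.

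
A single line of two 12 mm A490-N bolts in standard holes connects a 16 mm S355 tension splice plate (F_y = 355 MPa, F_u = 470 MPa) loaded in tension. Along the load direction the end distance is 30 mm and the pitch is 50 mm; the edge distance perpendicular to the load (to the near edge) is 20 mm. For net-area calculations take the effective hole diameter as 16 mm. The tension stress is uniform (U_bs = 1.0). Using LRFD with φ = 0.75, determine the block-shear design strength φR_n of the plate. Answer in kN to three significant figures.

Shear plane L_v = 30 + 1·50 = 80 mm; A_gv = 80 × 16 = 1280 mm².
A_nv = (80 − 1.5·16) × 16 = 896 mm².
A_nt = (20 − 0.5·16) × 16 = 192 mm².
0.6 F_u A_nv = 252.7 kN; 0.6 F_y A_gv = 272.6 kN → shear rupture governs the shear term.
R_n = 252.7 + 1.0 × 470 × 192 / 1000 = 342.9 kN.
Design strength φR_n = 0.75 × 342.9 = 257 kN.

257 kN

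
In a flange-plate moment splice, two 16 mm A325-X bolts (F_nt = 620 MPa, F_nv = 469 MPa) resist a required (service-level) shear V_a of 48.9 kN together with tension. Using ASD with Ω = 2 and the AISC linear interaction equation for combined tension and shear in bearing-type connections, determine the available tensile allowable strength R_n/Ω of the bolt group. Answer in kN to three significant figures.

A_b = π·16²/4 = 201.1 mm²; f_rv = 48.9 × 1000 / (2 × 201.1) = 121.6 MPa.
F'_nt = 1.3 F_nt − (Ω F_nt / F_nv) f_rv = 1.3·620 − (2·620/469)·121.6 = 484.5 MPa, capped at F_nt → F'_nt = 484.5 MPa.
R_n = F'_nt · A_b · n = 484.5 × 201.1 × 2 / 1000 = 194.8 kN.
Allowable strength R_n/Ω = 194.8 / 2 = 97.4 kN.

97.4 kN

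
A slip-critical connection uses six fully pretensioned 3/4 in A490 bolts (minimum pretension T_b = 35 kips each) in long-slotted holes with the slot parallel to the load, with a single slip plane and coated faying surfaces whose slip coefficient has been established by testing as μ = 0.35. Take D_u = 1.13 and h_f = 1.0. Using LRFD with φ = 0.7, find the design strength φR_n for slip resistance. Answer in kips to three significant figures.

R_n = μ · D_u · h_f · T_b · n_s · n_b = 0.35 × 1.13 × 1.0 × 35 × 1 × 6 = 83.05 kips.
Design strength φR_n = 0.7 × 83.05 = 58.1 kips.

58.1 kips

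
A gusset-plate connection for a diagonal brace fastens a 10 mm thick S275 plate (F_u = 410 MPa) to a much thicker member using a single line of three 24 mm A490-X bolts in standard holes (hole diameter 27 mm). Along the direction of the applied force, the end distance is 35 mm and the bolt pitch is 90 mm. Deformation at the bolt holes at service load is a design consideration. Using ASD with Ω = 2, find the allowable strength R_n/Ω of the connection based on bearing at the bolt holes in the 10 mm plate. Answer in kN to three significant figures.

289 kN

Per bolt r_n = 1.2 l_c t F_u ≤ 2.4 d t F_u; upper limit = 2.4 × 24 × 10 × 410 / 1000 = 236.2 kN.
Edge bolt: l_c = 35 − 27/2 = 21.5 mm → 1.2 × 21.5 × 10 × 410 / 1000 = 105.8 → r_n = 105.8 kN.
Interior bolts: l_c = 90 − 27 = 63 mm → 1.2 × 63 × 10 × 410 / 1000 = 310 → r_n = 236.2 kN.
R_n = 1 × 105.8 + 2 × 236.2 = 578.1 kN.
Allowable strength R_n/Ω = 578.1 / 2 = 289 kN.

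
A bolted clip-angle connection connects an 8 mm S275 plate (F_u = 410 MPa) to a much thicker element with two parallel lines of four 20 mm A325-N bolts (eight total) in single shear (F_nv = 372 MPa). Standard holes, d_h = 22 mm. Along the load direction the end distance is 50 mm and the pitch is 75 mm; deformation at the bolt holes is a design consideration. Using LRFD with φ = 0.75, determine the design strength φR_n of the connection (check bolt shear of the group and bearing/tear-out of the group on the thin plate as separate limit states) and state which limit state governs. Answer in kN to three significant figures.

701 kN (bolt shear governs)

Bolt shear: A_b = π·20²/4 = 314.2 mm²; R_n = 372 × 314.2 × 8 × 1 / 1000 = 934.9 kN → 0.75 × 934.9 = 701 kN.
Bearing (1.2 l_c t F_u ≤ 2.4 d t F_u): upper limit = 2.4·20·8·410 / 1000 = 157.4 kN.
  Edge l_c = 50 − 22/2 = 39 → r_n = 153.5 kN; interior l_c = 75 − 22 = 53 → r_n = 157.4 kN.
  R_n,bearing = 2·153.5 + 6·157.4 = 1252 kN → 0.75 × 1252 = 939 kN.
Bolt shear governs: 701 kN.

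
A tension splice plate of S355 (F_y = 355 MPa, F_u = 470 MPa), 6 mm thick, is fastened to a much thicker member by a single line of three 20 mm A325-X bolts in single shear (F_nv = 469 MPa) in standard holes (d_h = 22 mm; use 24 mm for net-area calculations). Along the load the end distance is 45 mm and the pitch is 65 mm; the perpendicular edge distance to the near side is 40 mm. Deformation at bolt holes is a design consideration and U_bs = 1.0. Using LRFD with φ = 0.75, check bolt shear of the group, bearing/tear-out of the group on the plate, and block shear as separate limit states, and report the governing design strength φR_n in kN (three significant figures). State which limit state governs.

Bolt shear: A_b = π·20²/4 = 314.2 mm²; R_n = 469 × 314.2 × 3 × 1 / 1000 = 442 kN → 0.75 × 442 = 332 kN.
Bearing: edge l_c = 34, r_n = 115.1 kN; interior l_c = 43, r_n = 135.4 kN; R_n = 115.1 + 2·135.4 = 385.8 kN → 289 kN.
Block shear: A_gv = 1050, A_nv = 690, A_nt = 168 mm²; R_n = min(0.6F_uA_nv, 0.6F_yA_gv) + U_bs·F_u·A_nt = 273.5 kN → 205 kN.
Block shear governs: 205 kN.

205 kN (block shear governs)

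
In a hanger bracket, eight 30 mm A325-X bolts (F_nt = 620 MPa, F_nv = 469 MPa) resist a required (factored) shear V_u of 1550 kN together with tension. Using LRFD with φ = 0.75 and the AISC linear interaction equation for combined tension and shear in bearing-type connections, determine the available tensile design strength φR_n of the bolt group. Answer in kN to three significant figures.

A_b = π·30²/4 = 706.9 mm²; f_rv = 1550 × 1000 / (8 × 706.9) = 274.1 MPa.
F'_nt = 1.3 F_nt − (F_nt / φF_nv) f_rv = 1.3·620 − (620/(0.75·469))·274.1 = 322.9 MPa, capped at F_nt → F'_nt = 322.9 MPa.
R_n = F'_nt · A_b · n = 322.9 × 706.9 × 8 / 1000 = 1826 kN.
Design strength φR_n = 0.75 × 1826 = 1370 kN.

1370 kN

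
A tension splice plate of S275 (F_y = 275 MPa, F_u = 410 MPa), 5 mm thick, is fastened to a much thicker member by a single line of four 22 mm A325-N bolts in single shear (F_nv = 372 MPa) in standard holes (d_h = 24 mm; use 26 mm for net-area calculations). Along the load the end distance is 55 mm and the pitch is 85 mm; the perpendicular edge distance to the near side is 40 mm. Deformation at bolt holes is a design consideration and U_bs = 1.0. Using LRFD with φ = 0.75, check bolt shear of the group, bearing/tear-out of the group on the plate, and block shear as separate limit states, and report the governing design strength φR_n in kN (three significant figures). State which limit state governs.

233 kN (block shear governs)

Bolt shear: A_b = π·22²/4 = 380.1 mm²; R_n = 372 × 380.1 × 4 × 1 / 1000 = 565.6 kN → 0.75 × 565.6 = 424 kN.
Bearing: edge l_c = 43, r_n = 105.8 kN; interior l_c = 61, r_n = 108.2 kN; R_n = 105.8 + 3·108.2 = 430.5 kN → 323 kN.
Block shear: A_gv = 1550, A_nv = 1095, A_nt = 135 mm²; R_n = min(0.6F_uA_nv, 0.6F_yA_gv) + U_bs·F_u·A_nt = 311.1 kN → 233 kN.
Block shear governs: 233 kN.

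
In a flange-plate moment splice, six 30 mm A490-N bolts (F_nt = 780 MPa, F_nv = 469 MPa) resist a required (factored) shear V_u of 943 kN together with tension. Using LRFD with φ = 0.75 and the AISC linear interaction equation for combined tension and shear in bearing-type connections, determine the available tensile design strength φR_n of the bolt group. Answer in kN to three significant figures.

1660 kN

A_b = π·30²/4 = 706.9 mm²; f_rv = 943 × 1000 / (6 × 706.9) = 222.3 MPa.
F'_nt = 1.3 F_nt − (F_nt / φF_nv) f_rv = 1.3·780 − (780/(0.75·469))·222.3 = 521 MPa, capped at F_nt → F'_nt = 521 MPa.
R_n = F'_nt · A_b · n = 521 × 706.9 × 6 / 1000 = 2209 kN.
Design strength φR_n = 0.75 × 2209 = 1660 kN.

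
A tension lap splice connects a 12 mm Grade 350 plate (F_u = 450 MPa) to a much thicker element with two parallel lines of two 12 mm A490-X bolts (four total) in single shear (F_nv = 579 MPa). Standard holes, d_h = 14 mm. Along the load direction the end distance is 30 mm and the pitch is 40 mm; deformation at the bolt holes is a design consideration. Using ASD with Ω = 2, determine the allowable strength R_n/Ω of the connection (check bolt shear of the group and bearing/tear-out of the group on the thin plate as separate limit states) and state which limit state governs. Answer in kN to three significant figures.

131 kN (bolt shear governs)

Bolt shear: A_b = π·12²/4 = 113.1 mm²; R_n = 579 × 113.1 × 4 × 1 / 1000 = 261.9 kN → 261.9 / 2 = 131 kN.
Bearing (1.2 l_c t F_u ≤ 2.4 d t F_u): upper limit = 2.4·12·12·450 / 1000 = 155.5 kN.
  Edge l_c = 30 − 14/2 = 23 → r_n = 149 kN; interior l_c = 40 − 14 = 26 → r_n = 155.5 kN.
  R_n,bearing = 2·149 + 2·155.5 = 609.1 kN → 609.1 / 2 = 305 kN.
Bolt shear governs: 131 kN.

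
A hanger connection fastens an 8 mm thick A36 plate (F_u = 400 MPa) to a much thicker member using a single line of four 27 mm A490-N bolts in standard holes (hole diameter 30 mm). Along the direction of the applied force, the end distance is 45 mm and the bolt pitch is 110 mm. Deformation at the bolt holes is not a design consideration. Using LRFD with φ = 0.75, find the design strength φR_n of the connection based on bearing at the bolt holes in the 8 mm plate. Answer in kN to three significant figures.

Per bolt r_n = 1.5 l_c t F_u ≤ 3.0 d t F_u; upper limit = 3.0 × 27 × 8 × 400 / 1000 = 259.2 kN.
Edge bolt: l_c = 45 − 30/2 = 30 mm → 1.5 × 30 × 8 × 400 / 1000 = 144 → r_n = 144 kN.
Interior bolts: l_c = 110 − 30 = 80 mm → 1.5 × 80 × 8 × 400 / 1000 = 384 → r_n = 259.2 kN.
R_n = 1 × 144 + 3 × 259.2 = 921.6 kN.
Design strength φR_n = 0.75 × 921.6 = 691 kN.

691 kN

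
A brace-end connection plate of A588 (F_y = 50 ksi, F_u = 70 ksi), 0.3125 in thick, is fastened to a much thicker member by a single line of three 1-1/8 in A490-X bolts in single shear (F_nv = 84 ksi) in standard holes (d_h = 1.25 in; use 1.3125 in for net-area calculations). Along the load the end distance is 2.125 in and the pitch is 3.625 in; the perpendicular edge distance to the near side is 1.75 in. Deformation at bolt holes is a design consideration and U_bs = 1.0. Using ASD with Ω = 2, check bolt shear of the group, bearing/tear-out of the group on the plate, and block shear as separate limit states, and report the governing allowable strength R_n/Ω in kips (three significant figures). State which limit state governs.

Bolt shear: A_b = π·1.125²/4 = 0.994 in²; R_n = 84 × 0.994 × 3 × 1 = 250.5 kips → 250.5 / 2 = 125 kips.
Bearing: edge l_c = 1.5, r_n = 39.38 kips; interior l_c = 2.375, r_n = 59.06 kips; R_n = 39.38 + 2·59.06 = 157.5 kips → 78.8 kips.
Block shear: A_gv = 2.93, A_nv = 1.904, A_nt = 0.3418 in²; R_n = min(0.6F_uA_nv, 0.6F_yA_gv) + U_bs·F_u·A_nt = 103.9 kips → 52 kips.
Block shear governs: 52 kips.

52 kips (block shear governs)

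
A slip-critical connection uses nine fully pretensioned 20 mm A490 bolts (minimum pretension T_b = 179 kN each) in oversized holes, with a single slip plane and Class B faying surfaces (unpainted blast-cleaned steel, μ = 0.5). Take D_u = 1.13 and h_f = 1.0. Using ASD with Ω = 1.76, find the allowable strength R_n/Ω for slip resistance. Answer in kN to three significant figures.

R_n = μ · D_u · h_f · T_b · n_s · n_b = 0.5 × 1.13 × 1.0 × 179 × 1 × 9 = 910.2 kN.
Allowable strength R_n/Ω = 910.2 / 1.76 = 517 kN.

517 kN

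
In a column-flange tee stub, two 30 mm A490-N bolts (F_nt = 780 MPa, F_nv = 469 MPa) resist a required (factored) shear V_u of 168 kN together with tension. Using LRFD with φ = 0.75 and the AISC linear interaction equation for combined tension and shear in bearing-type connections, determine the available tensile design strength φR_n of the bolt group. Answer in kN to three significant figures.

A_b = π·30²/4 = 706.9 mm²; f_rv = 168 × 1000 / (2 × 706.9) = 118.8 MPa.
F'_nt = 1.3 F_nt − (F_nt / φF_nv) f_rv = 1.3·780 − (780/(0.75·469))·118.8 = 750.5 MPa, capped at F_nt → F'_nt = 750.5 MPa.
R_n = F'_nt · A_b · n = 750.5 × 706.9 × 2 / 1000 = 1061 kN.
Design strength φR_n = 0.75 × 1061 = 796 kN.

796 kN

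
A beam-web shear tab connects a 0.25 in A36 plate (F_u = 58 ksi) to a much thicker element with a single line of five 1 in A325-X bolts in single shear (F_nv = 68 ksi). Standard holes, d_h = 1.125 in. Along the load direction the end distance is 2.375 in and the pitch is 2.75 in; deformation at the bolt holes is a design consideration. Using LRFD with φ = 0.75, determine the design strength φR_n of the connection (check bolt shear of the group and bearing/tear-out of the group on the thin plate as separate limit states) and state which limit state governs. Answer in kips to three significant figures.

108 kips (bearing governs)

Bolt shear: A_b = π·1²/4 = 0.7854 in²; R_n = 68 × 0.7854 × 5 × 1 = 267 kips → 0.75 × 267 = 200 kips.
Bearing (1.2 l_c t F_u ≤ 2.4 d t F_u): upper limit = 2.4·1·0.25·58 = 34.8 kips.
  Edge l_c = 2.375 − 1.125/2 = 1.812 → r_n = 31.54 kips; interior l_c = 2.75 − 1.125 = 1.625 → r_n = 28.27 kips.
  R_n,bearing = 1·31.54 + 4·28.27 = 144.6 kips → 0.75 × 144.6 = 108 kips.
Bearing governs: 108 kips.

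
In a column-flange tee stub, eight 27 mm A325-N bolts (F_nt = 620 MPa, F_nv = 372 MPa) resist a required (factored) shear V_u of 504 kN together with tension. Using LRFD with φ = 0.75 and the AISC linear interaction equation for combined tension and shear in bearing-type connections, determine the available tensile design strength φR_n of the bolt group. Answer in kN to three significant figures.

A_b = π·27²/4 = 572.6 mm²; f_rv = 504 × 1000 / (8 × 572.6) = 110 MPa.
F'_nt = 1.3 F_nt − (F_nt / φF_nv) f_rv = 1.3·620 − (620/(0.75·372))·110 = 561.5 MPa, capped at F_nt → F'_nt = 561.5 MPa.
R_n = F'_nt · A_b · n = 561.5 × 572.6 × 8 / 1000 = 2572 kN.
Design strength φR_n = 0.75 × 2572 = 1930 kN.

1930 kN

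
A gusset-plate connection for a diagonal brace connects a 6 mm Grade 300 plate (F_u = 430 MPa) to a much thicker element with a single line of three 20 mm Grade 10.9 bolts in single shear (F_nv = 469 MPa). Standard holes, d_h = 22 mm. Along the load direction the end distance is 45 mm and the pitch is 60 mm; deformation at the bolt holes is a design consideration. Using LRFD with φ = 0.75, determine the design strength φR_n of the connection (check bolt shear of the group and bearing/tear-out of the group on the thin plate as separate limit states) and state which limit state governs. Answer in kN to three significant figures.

255 kN (bearing governs)

Bolt shear: A_b = π·20²/4 = 314.2 mm²; R_n = 469 × 314.2 × 3 × 1 / 1000 = 442 kN → 0.75 × 442 = 332 kN.
Bearing (1.2 l_c t F_u ≤ 2.4 d t F_u): upper limit = 2.4·20·6·430 / 1000 = 123.8 kN.
  Edge l_c = 45 − 22/2 = 34 → r_n = 105.3 kN; interior l_c = 60 − 22 = 38 → r_n = 117.6 kN.
  R_n,bearing = 1·105.3 + 2·117.6 = 340.6 kN → 0.75 × 340.6 = 255 kN.
Bearing governs: 255 kN.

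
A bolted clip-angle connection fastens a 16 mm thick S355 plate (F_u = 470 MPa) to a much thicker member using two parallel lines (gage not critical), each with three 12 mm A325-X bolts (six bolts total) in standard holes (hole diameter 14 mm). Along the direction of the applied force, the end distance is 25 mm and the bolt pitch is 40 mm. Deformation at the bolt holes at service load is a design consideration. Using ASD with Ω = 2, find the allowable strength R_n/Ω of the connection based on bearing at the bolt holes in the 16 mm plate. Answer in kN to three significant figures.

Per bolt r_n = 1.2 l_c t F_u ≤ 2.4 d t F_u; upper limit = 2.4 × 12 × 16 × 470 / 1000 = 216.6 kN.
Edge bolt: l_c = 25 − 14/2 = 18 mm → 1.2 × 18 × 16 × 470 / 1000 = 162.4 → r_n = 162.4 kN.
Interior bolts: l_c = 40 − 14 = 26 mm → 1.2 × 26 × 16 × 470 / 1000 = 234.6 → r_n = 216.6 kN.
R_n = 2 × 162.4 + 4 × 216.6 = 1191 kN.
Allowable strength R_n/Ω = 1191 / 2 = 596 kN.

596 kN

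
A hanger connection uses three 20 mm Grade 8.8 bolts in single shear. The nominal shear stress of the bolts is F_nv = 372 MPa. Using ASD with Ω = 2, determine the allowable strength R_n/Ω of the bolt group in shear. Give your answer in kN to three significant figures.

175 kN

A_b = π × 20² / 4 = 314.2 mm².
R_n = F_nv · A_b · n · n_s = 372 × 314.2 × 3 × 1 / 1000 = 350.6 kN.
Allowable strength R_n/Ω = 350.6 / 2 = 175 kN.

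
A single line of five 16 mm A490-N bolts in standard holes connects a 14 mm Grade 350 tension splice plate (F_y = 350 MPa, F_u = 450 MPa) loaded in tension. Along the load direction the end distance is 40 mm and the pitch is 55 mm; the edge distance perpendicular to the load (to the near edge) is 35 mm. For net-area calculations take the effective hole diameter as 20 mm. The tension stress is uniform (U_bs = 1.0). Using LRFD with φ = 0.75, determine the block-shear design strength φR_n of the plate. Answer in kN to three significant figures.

600 kN

Shear plane L_v = 40 + 4·55 = 260 mm; A_gv = 260 × 14 = 3640 mm².
A_nv = (260 − 4.5·20) × 14 = 2380 mm².
A_nt = (35 − 0.5·20) × 14 = 350 mm².
0.6 F_u A_nv = 642.6 kN; 0.6 F_y A_gv = 764.4 kN → shear rupture governs the shear term.
R_n = 642.6 + 1.0 × 450 × 350 / 1000 = 800.1 kN.
Design strength φR_n = 0.75 × 800.1 = 600 kN.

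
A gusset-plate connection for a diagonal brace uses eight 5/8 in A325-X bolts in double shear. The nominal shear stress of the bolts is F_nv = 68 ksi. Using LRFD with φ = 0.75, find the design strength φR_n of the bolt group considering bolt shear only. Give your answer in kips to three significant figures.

250 kips

A_b = π × 0.625² / 4 = 0.3068 in².
R_n = F_nv · A_b · n · n_s = 68 × 0.3068 × 8 × 2 = 333.8 kips.
Design strength φR_n = 0.75 × 333.8 = 250 kips.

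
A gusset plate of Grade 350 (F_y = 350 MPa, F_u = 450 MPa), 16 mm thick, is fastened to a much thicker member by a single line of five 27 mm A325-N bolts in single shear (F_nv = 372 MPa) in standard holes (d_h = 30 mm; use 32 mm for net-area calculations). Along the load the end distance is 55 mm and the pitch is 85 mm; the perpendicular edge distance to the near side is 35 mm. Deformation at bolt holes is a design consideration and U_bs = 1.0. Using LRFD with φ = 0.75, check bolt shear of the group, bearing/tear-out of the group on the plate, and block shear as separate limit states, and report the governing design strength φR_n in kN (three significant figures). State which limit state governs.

Bolt shear: A_b = π·27²/4 = 572.6 mm²; R_n = 372 × 572.6 × 5 × 1 / 1000 = 1065 kN → 0.75 × 1065 = 799 kN.
Bearing: edge l_c = 40, r_n = 345.6 kN; interior l_c = 55, r_n = 466.6 kN; R_n = 345.6 + 4·466.6 = 2212 kN → 1660 kN.
Block shear: A_gv = 6320, A_nv = 4016, A_nt = 304 mm²; R_n = min(0.6F_uA_nv, 0.6F_yA_gv) + U_bs·F_u·A_nt = 1221 kN → 916 kN.
Bolt shear governs: 799 kN.

799 kN (bolt shear governs)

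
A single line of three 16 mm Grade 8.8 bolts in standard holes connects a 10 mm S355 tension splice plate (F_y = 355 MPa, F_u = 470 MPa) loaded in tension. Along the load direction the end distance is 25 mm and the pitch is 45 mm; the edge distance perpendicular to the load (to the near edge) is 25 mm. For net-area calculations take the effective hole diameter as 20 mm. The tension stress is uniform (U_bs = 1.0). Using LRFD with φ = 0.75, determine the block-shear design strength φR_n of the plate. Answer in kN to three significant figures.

Shear plane L_v = 25 + 2·45 = 115 mm; A_gv = 115 × 10 = 1150 mm².
A_nv = (115 − 2.5·20) × 10 = 650 mm².
A_nt = (25 − 0.5·20) × 10 = 150 mm².
0.6 F_u A_nv = 183.3 kN; 0.6 F_y A_gv = 245 kN → shear rupture governs the shear term.
R_n = 183.3 + 1.0 × 470 × 150 / 1000 = 253.8 kN.
Design strength φR_n = 0.75 × 253.8 = 190 kN.

190 kN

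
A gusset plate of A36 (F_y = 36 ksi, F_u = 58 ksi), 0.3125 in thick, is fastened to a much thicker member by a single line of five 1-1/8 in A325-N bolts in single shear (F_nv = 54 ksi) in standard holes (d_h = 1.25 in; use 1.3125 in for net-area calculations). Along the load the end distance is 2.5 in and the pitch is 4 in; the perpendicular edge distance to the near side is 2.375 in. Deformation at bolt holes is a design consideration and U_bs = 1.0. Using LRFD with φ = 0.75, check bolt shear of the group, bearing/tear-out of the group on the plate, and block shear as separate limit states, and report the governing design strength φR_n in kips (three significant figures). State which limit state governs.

Bolt shear: A_b = π·1.125²/4 = 0.994 in²; R_n = 54 × 0.994 × 5 × 1 = 268.4 kips → 0.75 × 268.4 = 201 kips.
Bearing: edge l_c = 1.875, r_n = 40.78 kips; interior l_c = 2.75, r_n = 48.94 kips; R_n = 40.78 + 4·48.94 = 236.5 kips → 177 kips.
Block shear: A_gv = 5.781, A_nv = 3.936, A_nt = 0.5371 in²; R_n = min(0.6F_uA_nv, 0.6F_yA_gv) + U_bs·F_u·A_nt = 156 kips → 117 kips.
Block shear governs: 117 kips.

117 kips (block shear governs)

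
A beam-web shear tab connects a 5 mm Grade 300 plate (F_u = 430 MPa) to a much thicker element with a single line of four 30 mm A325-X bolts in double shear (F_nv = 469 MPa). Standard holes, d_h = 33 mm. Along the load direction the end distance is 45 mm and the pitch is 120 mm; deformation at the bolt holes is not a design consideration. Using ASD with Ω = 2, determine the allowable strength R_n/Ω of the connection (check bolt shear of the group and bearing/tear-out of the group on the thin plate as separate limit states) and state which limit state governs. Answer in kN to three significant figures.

Bolt shear: A_b = π·30²/4 = 706.9 mm²; R_n = 469 × 706.9 × 4 × 2 / 1000 = 2652 kN → 2652 / 2 = 1330 kN.
Bearing (1.5 l_c t F_u ≤ 3.0 d t F_u): upper limit = 3.0·30·5·430 / 1000 = 193.5 kN.
  Edge l_c = 45 − 33/2 = 28.5 → r_n = 91.91 kN; interior l_c = 120 − 33 = 87 → r_n = 193.5 kN.
  R_n,bearing = 1·91.91 + 3·193.5 = 672.4 kN → 672.4 / 2 = 336 kN.
Bearing governs: 336 kN.

336 kN (bearing governs)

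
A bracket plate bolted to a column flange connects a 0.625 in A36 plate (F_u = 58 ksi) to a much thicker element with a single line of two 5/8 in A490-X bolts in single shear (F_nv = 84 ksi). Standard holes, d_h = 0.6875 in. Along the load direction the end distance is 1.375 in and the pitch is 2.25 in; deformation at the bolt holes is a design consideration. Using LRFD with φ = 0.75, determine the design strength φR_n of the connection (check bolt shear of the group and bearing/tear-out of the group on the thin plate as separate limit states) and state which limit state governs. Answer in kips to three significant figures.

38.7 kips (bolt shear governs)

Bolt shear: A_b = π·0.625²/4 = 0.3068 in²; R_n = 84 × 0.3068 × 2 × 1 = 51.54 kips → 0.75 × 51.54 = 38.7 kips.
Bearing (1.2 l_c t F_u ≤ 2.4 d t F_u): upper limit = 2.4·0.625·0.625·58 = 54.38 kips.
  Edge l_c = 1.375 − 0.6875/2 = 1.031 → r_n = 44.86 kips; interior l_c = 2.25 − 0.6875 = 1.562 → r_n = 54.38 kips.
  R_n,bearing = 1·44.86 + 1·54.38 = 99.23 kips → 0.75 × 99.23 = 74.4 kips.
Bolt shear governs: 38.7 kips.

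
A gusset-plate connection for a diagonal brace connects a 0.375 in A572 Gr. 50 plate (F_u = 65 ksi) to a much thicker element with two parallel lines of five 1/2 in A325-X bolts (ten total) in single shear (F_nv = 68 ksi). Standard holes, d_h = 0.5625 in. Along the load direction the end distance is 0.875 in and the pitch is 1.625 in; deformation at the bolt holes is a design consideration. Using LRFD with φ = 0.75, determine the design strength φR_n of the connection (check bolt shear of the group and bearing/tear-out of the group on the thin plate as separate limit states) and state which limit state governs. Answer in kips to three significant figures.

100 kips (bolt shear governs)

Bolt shear: A_b = π·0.5²/4 = 0.1963 in²; R_n = 68 × 0.1963 × 10 × 1 = 133.5 kips → 0.75 × 133.5 = 100 kips.
Bearing (1.2 l_c t F_u ≤ 2.4 d t F_u): upper limit = 2.4·0.5·0.375·65 = 29.25 kips.
  Edge l_c = 0.875 − 0.5625/2 = 0.5938 → r_n = 17.37 kips; interior l_c = 1.625 − 0.5625 = 1.062 → r_n = 29.25 kips.
  R_n,bearing = 2·17.37 + 8·29.25 = 268.7 kips → 0.75 × 268.7 = 202 kips.
Bolt shear governs: 100 kips.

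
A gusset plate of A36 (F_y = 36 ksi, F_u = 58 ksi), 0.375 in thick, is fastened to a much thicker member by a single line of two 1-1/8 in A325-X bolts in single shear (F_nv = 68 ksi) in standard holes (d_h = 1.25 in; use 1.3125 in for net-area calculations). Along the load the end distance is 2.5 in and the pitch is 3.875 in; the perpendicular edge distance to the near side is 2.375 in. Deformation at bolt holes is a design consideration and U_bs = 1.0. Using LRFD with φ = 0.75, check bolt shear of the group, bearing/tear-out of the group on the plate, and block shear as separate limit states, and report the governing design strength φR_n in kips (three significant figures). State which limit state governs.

Bolt shear: A_b = π·1.125²/4 = 0.994 in²; R_n = 68 × 0.994 × 2 × 1 = 135.2 kips → 0.75 × 135.2 = 101 kips.
Bearing: edge l_c = 1.875, r_n = 48.94 kips; interior l_c = 2.625, r_n = 58.72 kips; R_n = 48.94 + 1·58.72 = 107.7 kips → 80.7 kips.
Block shear: A_gv = 2.391, A_nv = 1.652, A_nt = 0.6445 in²; R_n = min(0.6F_uA_nv, 0.6F_yA_gv) + U_bs·F_u·A_nt = 89.02 kips → 66.8 kips.
Block shear governs: 66.8 kips.

66.8 kips (block shear governs)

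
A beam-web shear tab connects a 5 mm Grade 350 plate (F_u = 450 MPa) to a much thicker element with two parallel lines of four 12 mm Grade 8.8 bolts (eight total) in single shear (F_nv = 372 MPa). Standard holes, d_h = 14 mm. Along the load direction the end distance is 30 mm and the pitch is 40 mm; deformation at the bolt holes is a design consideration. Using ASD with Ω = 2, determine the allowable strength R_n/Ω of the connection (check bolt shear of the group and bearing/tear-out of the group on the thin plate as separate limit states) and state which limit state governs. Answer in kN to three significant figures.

Bolt shear: A_b = π·12²/4 = 113.1 mm²; R_n = 372 × 113.1 × 8 × 1 / 1000 = 336.6 kN → 336.6 / 2 = 168 kN.
Bearing (1.2 l_c t F_u ≤ 2.4 d t F_u): upper limit = 2.4·12·5·450 / 1000 = 64.8 kN.
  Edge l_c = 30 − 14/2 = 23 → r_n = 62.1 kN; interior l_c = 40 − 14 = 26 → r_n = 64.8 kN.
  R_n,bearing = 2·62.1 + 6·64.8 = 513 kN → 513 / 2 = 256 kN.
Bolt shear governs: 168 kN.

168 kN (bolt shear governs)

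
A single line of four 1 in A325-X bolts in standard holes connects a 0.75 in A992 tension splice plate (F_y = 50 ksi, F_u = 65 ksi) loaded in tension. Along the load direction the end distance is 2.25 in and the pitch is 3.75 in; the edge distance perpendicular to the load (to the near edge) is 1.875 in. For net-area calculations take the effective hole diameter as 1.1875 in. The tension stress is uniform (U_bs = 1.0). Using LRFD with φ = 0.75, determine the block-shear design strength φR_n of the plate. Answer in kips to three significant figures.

Shear plane L_v = 2.25 + 3·3.75 = 13.5 in; A_gv = 13.5 × 0.75 = 10.12 in².
A_nv = (13.5 − 3.5·1.1875) × 0.75 = 7.008 in².
A_nt = (1.875 − 0.5·1.1875) × 0.75 = 0.9609 in².
0.6 F_u A_nv = 273.3 kips; 0.6 F_y A_gv = 303.8 kips → shear rupture governs the shear term.
R_n = 273.3 + 1.0 × 65 × 0.9609 = 335.8 kips.
Design strength φR_n = 0.75 × 335.8 = 252 kips.

252 kips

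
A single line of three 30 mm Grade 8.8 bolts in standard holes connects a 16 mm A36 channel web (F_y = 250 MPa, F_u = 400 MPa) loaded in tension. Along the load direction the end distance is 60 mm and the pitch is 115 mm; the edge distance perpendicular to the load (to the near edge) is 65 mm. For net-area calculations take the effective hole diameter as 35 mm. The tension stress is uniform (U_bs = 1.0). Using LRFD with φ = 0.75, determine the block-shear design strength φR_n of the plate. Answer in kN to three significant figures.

Shear plane L_v = 60 + 2·115 = 290 mm; A_gv = 290 × 16 = 4640 mm².
A_nv = (290 − 2.5·35) × 16 = 3240 mm².
A_nt = (65 − 0.5·35) × 16 = 760 mm².
0.6 F_u A_nv = 777.6 kN; 0.6 F_y A_gv = 696 kN → shear yielding governs the shear term.
R_n = 696 + 1.0 × 400 × 760 / 1000 = 1000 kN.
Design strength φR_n = 0.75 × 1000 = 750 kN.

750 kN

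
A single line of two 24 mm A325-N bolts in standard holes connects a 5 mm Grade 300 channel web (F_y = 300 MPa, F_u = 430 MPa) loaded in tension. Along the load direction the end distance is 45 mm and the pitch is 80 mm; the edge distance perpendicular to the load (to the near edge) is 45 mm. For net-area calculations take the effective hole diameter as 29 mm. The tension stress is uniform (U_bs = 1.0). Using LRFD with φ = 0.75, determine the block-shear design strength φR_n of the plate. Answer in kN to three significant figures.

128 kN

Shear plane L_v = 45 + 1·80 = 125 mm; A_gv = 125 × 5 = 625 mm².
A_nv = (125 − 1.5·29) × 5 = 407.5 mm².
A_nt = (45 − 0.5·29) × 5 = 152.5 mm².
0.6 F_u A_nv = 105.1 kN; 0.6 F_y A_gv = 112.5 kN → shear rupture governs the shear term.
R_n = 105.1 + 1.0 × 430 × 152.5 / 1000 = 170.7 kN.
Design strength φR_n = 0.75 × 170.7 = 128 kN.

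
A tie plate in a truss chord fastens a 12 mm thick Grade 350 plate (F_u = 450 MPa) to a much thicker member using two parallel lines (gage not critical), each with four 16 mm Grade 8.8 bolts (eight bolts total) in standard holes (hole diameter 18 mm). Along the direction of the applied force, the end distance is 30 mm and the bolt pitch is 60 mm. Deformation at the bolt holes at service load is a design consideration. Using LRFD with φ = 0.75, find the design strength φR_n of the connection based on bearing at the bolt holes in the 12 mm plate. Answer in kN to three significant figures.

1140 kN

Per bolt r_n = 1.2 l_c t F_u ≤ 2.4 d t F_u; upper limit = 2.4 × 16 × 12 × 450 / 1000 = 207.4 kN.
Edge bolt: l_c = 30 − 18/2 = 21 mm → 1.2 × 21 × 12 × 450 / 1000 = 136.1 → r_n = 136.1 kN.
Interior bolts: l_c = 60 − 18 = 42 mm → 1.2 × 42 × 12 × 450 / 1000 = 272.2 → r_n = 207.4 kN.
R_n = 2 × 136.1 + 6 × 207.4 = 1516 kN.
Design strength φR_n = 0.75 × 1516 = 1140 kN.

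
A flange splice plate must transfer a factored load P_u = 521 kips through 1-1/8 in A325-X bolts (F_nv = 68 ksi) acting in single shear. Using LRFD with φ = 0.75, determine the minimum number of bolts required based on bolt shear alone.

A_b = π·1.125²/4 = 0.994 in².
Per-bolt design strength φR_n = 0.75 × 68 × 0.994 × 1 = 50.69 kips.
n ≥ 521 / 50.69 = 10.28 → use 11 bolts.

11 bolts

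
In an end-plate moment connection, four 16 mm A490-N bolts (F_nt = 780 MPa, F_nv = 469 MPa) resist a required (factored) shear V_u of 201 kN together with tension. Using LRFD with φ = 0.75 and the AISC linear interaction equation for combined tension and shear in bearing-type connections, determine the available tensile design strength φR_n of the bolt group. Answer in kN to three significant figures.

A_b = π·16²/4 = 201.1 mm²; f_rv = 201 × 1000 / (4 × 201.1) = 249.9 MPa.
F'_nt = 1.3 F_nt − (F_nt / φF_nv) f_rv = 1.3·780 − (780/(0.75·469))·249.9 = 459.8 MPa, capped at F_nt → F'_nt = 459.8 MPa.
R_n = F'_nt · A_b · n = 459.8 × 201.1 × 4 / 1000 = 369.8 kN.
Design strength φR_n = 0.75 × 369.8 = 277 kN.

277 kN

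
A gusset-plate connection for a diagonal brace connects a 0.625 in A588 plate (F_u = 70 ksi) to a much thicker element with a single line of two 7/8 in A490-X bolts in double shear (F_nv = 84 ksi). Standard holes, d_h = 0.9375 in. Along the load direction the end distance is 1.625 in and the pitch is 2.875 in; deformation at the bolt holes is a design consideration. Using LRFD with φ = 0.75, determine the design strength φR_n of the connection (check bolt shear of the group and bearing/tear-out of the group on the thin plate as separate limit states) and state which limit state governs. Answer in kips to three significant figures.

Bolt shear: A_b = π·0.875²/4 = 0.6013 in²; R_n = 84 × 0.6013 × 2 × 2 = 202 kips → 0.75 × 202 = 152 kips.
Bearing (1.2 l_c t F_u ≤ 2.4 d t F_u): upper limit = 2.4·0.875·0.625·70 = 91.88 kips.
  Edge l_c = 1.625 − 0.9375/2 = 1.156 → r_n = 60.7 kips; interior l_c = 2.875 − 0.9375 = 1.938 → r_n = 91.88 kips.
  R_n,bearing = 1·60.7 + 1·91.88 = 152.6 kips → 0.75 × 152.6 = 114 kips.
Bearing governs: 114 kips.

114 kips (bearing governs)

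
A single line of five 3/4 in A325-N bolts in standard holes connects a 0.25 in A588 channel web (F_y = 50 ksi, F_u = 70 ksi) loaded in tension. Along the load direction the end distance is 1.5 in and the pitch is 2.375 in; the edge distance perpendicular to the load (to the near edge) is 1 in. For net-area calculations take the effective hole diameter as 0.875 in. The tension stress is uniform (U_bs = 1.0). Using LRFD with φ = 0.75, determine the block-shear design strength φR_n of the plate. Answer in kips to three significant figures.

63 kips

Shear plane L_v = 1.5 + 4·2.375 = 11 in; A_gv = 11 × 0.25 = 2.75 in².
A_nv = (11 − 4.5·0.875) × 0.25 = 1.766 in².
A_nt = (1 − 0.5·0.875) × 0.25 = 0.1406 in².
0.6 F_u A_nv = 74.16 kips; 0.6 F_y A_gv = 82.5 kips → shear rupture governs the shear term.
R_n = 74.16 + 1.0 × 70 × 0.1406 = 84 kips.
Design strength φR_n = 0.75 × 84 = 63 kips.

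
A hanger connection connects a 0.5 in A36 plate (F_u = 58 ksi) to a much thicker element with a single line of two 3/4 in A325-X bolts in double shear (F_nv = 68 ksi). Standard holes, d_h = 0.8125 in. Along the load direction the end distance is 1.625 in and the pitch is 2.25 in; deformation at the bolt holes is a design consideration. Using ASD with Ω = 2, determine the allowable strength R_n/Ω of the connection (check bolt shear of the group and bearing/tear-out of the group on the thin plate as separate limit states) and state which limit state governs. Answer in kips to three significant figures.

46.2 kips (bearing governs)

Bolt shear: A_b = π·0.75²/4 = 0.4418 in²; R_n = 68 × 0.4418 × 2 × 2 = 120.2 kips → 120.2 / 2 = 60.1 kips.
Bearing (1.2 l_c t F_u ≤ 2.4 d t F_u): upper limit = 2.4·0.75·0.5·58 = 52.2 kips.
  Edge l_c = 1.625 − 0.8125/2 = 1.219 → r_n = 42.41 kips; interior l_c = 2.25 − 0.8125 = 1.438 → r_n = 50.02 kips.
  R_n,bearing = 1·42.41 + 1·50.02 = 92.44 kips → 92.44 / 2 = 46.2 kips.
Bearing governs: 46.2 kips.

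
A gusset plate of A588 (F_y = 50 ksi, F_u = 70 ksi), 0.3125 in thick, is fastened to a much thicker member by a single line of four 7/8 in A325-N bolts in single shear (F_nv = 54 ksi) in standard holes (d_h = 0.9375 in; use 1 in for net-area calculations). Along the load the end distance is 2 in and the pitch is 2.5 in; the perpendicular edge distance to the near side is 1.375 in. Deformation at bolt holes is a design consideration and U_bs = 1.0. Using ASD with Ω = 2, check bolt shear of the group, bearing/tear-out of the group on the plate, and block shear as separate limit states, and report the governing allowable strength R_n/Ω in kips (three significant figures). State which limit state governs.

Bolt shear: A_b = π·0.875²/4 = 0.6013 in²; R_n = 54 × 0.6013 × 4 × 1 = 129.9 kips → 129.9 / 2 = 64.9 kips.
Bearing: edge l_c = 1.531, r_n = 40.2 kips; interior l_c = 1.562, r_n = 41.02 kips; R_n = 40.2 + 3·41.02 = 163.2 kips → 81.6 kips.
Block shear: A_gv = 2.969, A_nv = 1.875, A_nt = 0.2734 in²; R_n = min(0.6F_uA_nv, 0.6F_yA_gv) + U_bs·F_u·A_nt = 97.89 kips → 48.9 kips.
Block shear governs: 48.9 kips.

48.9 kips (block shear governs)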